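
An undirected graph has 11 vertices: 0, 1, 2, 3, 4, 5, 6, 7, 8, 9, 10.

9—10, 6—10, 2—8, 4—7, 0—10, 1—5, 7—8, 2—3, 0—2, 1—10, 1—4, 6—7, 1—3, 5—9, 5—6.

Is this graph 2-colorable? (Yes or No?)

No

The cycle 1-10-0-2-3-1 has odd length 5, so it cannot be 2-colored; at least 3 colors are needed.
So 2 colors are not enough.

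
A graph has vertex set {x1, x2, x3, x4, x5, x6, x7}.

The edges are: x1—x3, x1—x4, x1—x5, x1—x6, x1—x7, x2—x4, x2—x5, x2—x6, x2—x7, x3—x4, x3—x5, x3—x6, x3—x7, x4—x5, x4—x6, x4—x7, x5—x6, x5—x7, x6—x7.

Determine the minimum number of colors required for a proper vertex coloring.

6

x1, x3, x4, x5, x6, x7 are pairwise adjacent (a clique of size 6), so at least 6 colors are needed.
6 colors suffice: color 1 → {x7}; color 2 → {x4}; color 3 → {x5}; color 4 → {x6}; color 5 → {x2, x3}; color 6 → {x1}. Each edge has distinct colors on its endpoints.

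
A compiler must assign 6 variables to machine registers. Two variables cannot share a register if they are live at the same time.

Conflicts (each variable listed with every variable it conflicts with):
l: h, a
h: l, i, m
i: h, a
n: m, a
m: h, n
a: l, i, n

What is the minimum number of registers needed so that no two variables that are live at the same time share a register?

3

The cycle m-h-l-a-n-m has odd length 5, so it cannot be 2-colored; at least 3 registers are needed.
A valid assignment using 3 registers: l=2, h=1, i=2, n=2, m=3, a=1. Each listed conflict is separated.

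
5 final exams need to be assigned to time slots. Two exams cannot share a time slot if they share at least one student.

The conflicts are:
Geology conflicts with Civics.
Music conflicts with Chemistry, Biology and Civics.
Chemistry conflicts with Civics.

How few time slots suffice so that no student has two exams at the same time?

3

Music, Chemistry, Civics are mutually in conflict, so at least 3 time slots are needed.
A valid assignment using 3 time slots: Geology=1, Music=1, Chemistry=3, Biology=2, Civics=2. Every pair that conflicts lands in different time slots.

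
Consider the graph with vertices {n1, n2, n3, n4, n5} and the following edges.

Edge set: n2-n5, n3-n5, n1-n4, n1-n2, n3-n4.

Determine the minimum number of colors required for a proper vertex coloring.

The cycle n2-n5-n3-n4-n1-n2 has odd length 5, so it cannot be 2-colored; at least 3 colors are needed.
One proper 3-coloring: n1=R, n2=G, n3=R, n4=B, n5=B. Every edge joins two different colors.

3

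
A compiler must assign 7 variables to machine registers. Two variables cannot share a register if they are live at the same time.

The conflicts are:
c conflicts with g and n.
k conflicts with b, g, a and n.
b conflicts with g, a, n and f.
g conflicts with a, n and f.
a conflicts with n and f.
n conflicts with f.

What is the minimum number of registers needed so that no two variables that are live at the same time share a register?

b, g, a, n, f are mutually in conflict, so at least 5 registers are needed.
5 registers suffice: register 1 → {g}; register 2 → {n}; register 3 → {c, b}; register 4 → {a}; register 5 → {k, f}. Each listed conflict is separated.

5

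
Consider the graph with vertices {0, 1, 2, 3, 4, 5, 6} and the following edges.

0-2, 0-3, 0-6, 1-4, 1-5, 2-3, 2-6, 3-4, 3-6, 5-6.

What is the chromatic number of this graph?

0, 2, 3, 6 form a clique, so at least 4 colors are needed.
One proper 4-coloring: 0=yellow, 1=red, 2=green, 3=red, 4=blue, 5=green, 6=blue. Every edge joins two different colors.

4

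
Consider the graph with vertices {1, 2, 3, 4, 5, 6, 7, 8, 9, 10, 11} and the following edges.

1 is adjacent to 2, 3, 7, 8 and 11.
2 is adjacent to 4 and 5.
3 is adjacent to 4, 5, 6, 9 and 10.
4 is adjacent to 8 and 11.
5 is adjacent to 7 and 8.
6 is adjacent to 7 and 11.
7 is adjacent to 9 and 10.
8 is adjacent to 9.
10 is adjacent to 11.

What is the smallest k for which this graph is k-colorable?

2

2 and 5 are adjacent, so at least 2 colors are needed.
2 colors suffice: color red → {2, 3, 7, 8, 11}; color blue → {1, 4, 5, 6, 9, 10}. No two adjacent vertices share a color.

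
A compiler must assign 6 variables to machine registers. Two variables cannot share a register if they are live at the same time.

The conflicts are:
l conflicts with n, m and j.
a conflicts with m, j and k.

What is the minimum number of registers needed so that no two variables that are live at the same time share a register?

l and m conflict, so at least 2 registers are needed.
2 registers suffice: register 1 → {l, a}; register 2 → {n, m, j, k}. Every pair that conflicts lands in different registers.

2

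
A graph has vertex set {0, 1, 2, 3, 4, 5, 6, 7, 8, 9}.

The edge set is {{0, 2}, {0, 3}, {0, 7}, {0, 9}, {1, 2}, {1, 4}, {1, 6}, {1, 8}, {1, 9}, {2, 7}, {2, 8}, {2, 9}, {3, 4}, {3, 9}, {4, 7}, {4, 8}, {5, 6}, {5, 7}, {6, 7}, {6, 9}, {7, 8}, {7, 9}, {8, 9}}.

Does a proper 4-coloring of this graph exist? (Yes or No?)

The chromatic number is 4. 0, 2, 7, 9 are mutually adjacent (a clique of size 4), so at least 4 colors are needed.
4 colors suffice: color red → {4, 5, 9}; color blue → {1, 3, 7}; color green → {2, 6}; color yellow → {0, 8}.
That is already a proper 4-coloring.

Yes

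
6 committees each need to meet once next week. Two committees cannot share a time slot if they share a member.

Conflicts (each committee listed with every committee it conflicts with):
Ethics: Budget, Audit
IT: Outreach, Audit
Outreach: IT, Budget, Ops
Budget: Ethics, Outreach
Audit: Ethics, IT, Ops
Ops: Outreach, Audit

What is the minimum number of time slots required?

3

The cycle Ethics-Audit-IT-Outreach-Budget-Ethics has odd length 5, so it cannot be 2-colored; at least 3 time slots are needed.
3 time slots suffice: time slot 1 → {Outreach, Audit}; time slot 2 → {IT, Budget, Ops}; time slot 3 → {Ethics}. Every pair that conflicts lands in different time slots.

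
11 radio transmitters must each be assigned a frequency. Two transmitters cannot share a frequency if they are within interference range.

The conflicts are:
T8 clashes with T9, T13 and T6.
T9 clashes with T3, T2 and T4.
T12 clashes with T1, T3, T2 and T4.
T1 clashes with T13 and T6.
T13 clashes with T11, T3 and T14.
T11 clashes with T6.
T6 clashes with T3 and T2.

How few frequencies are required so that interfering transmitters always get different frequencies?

2

T11 and T6 conflict, so at least 2 frequencies are needed.
Using 2 frequencies: T8=2, T9=1, T12=1, T1=2, T13=1, T11=2, T6=1, T3=2, T14=2, T2=2, T4=2. Every pair that conflicts lands in different frequencies.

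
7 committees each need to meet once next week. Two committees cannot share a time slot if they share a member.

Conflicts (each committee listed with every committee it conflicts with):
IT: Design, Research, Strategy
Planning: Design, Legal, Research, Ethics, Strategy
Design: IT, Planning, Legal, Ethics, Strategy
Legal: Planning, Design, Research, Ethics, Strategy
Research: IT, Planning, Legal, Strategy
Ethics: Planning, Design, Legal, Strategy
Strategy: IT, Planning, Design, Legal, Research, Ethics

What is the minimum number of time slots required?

Planning, Design, Legal, Ethics, Strategy are mutually in conflict, so at least 5 time slots are needed.
5 time slots suffice: time slot 1 → {Strategy}; time slot 2 → {IT, Legal}; time slot 3 → {Planning}; time slot 4 → {Design, Research}; time slot 5 → {Ethics}. No two conflicting committees share a time slot.

5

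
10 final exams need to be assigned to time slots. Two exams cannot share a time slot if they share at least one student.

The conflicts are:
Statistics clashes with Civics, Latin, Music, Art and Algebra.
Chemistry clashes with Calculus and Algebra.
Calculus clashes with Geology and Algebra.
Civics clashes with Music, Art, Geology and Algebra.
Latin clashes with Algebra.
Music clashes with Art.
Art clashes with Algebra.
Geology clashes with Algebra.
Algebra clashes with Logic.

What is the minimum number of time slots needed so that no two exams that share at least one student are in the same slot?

Statistics, Civics, Music, Art are mutually in conflict, so at least 4 time slots are needed.
4 time slots suffice: time slot 1 → {Music, Algebra}; time slot 2 → {Statistics, Chemistry, Geology, Logic}; time slot 3 → {Calculus, Civics, Latin}; time slot 4 → {Art}. Every pair that conflicts lands in different time slots.

4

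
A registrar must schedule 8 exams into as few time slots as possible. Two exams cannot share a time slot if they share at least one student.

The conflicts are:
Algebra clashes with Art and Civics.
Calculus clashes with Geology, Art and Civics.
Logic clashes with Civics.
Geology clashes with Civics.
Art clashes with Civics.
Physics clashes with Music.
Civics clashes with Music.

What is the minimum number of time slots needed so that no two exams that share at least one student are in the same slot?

Calculus, Art, Civics all conflict with each other, so at least 3 time slots are needed.
3 time slots suffice: time slot 1 → {Physics, Civics}; time slot 2 → {Algebra, Calculus, Logic, Music}; time slot 3 → {Geology, Art}. Every pair that conflicts lands in different time slots.

3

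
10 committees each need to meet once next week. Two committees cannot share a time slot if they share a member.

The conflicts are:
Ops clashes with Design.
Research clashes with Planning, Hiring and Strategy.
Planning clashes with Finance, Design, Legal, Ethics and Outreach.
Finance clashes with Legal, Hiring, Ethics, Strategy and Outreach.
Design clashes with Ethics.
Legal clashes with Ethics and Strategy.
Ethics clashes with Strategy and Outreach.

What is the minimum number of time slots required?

4

Finance, Legal, Ethics, Strategy pairwise conflict, so at least 4 time slots are needed.
A valid assignment using 4 time slots: Ops=1, Research=1, Planning=3, Finance=2, Design=2, Legal=4, Hiring=3, Ethics=1, Strategy=3, Outreach=4. Every pair that conflicts lands in different time slots.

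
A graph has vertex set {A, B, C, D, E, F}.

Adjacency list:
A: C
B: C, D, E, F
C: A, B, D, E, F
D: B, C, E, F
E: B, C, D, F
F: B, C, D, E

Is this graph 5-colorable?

The chromatic number is 5. B, C, D, E, F form a clique, so at least 5 colors are needed.
5 colors suffice: color red → {C}; color blue → {A, D}; color green → {F}; color yellow → {B}; color purple → {E}.
That is already a proper 5-coloring.

Yes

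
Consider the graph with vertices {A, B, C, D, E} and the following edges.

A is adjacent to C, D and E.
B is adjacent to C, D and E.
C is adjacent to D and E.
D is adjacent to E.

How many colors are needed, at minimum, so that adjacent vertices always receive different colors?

B, C, D, E are mutually adjacent (a clique of size 4), so at least 4 colors are needed.
4 colors suffice: color 1 → {D}; color 2 → {E}; color 3 → {C}; color 4 → {A, B}. Every edge joins two different colors.

4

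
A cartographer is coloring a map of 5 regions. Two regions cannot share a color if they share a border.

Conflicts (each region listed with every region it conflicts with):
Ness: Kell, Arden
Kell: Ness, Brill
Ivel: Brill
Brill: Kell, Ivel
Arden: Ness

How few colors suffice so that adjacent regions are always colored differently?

2

Ness and Kell conflict, so at least 2 colors are needed.
2 colors suffice: Ness=2, Kell=1, Ivel=1, Brill=2, Arden=1. No two conflicting regions share a color.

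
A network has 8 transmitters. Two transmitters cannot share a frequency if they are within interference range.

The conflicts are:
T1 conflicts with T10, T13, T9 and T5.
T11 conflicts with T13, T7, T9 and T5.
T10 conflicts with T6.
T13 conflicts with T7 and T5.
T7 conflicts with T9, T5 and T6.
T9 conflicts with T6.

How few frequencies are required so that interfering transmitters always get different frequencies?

4

T11, T13, T7, T5 all conflict with each other, so at least 4 frequencies are needed.
4 frequencies suffice: frequency 1 → {T1, T7}; frequency 2 → {T11, T6}; frequency 3 → {T10, T13, T9}; frequency 4 → {T5}. No two conflicting transmitters share a frequency.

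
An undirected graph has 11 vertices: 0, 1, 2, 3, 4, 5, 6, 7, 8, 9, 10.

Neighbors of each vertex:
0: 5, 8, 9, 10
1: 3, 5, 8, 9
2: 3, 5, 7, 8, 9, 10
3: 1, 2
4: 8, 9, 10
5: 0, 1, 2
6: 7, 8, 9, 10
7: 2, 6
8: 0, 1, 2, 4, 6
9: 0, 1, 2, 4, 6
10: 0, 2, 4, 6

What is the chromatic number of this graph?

2 and 10 are adjacent, so at least 2 colors are needed.
A valid assignment using 2 colors: 0=red, 1=red, 2=red, 3=blue, 4=red, 5=blue, 6=red, 7=blue, 8=blue, 9=blue, 10=blue. Each edge has distinct colors on its endpoints.

2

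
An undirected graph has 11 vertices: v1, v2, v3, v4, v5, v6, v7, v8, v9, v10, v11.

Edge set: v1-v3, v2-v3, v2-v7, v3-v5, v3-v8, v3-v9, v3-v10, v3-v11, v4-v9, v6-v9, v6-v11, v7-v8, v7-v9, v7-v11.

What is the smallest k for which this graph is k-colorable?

2

v3 and v11 are adjacent, so at least 2 colors are needed.
2 colors suffice: color 1 → {v3, v4, v6, v7}; color 2 → {v1, v2, v5, v8, v9, v10, v11}. No two adjacent vertices share a color.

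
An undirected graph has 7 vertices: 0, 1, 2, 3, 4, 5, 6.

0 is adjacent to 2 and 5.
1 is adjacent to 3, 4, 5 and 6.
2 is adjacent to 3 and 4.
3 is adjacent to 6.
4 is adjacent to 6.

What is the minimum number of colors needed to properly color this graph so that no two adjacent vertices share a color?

1, 4, 6 form a triangle, so at least 3 colors are needed.
A valid assignment using 3 colors: 0=green, 1=red, 2=red, 3=blue, 4=blue, 5=blue, 6=green. No two adjacent vertices share a color.

3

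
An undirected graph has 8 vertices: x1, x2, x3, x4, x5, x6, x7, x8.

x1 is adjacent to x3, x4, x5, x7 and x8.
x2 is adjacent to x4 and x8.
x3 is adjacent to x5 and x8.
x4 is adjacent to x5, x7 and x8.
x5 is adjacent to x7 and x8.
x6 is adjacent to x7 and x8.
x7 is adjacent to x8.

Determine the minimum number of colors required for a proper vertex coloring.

x1, x4, x5, x7, x8 form a clique, so at least 5 colors are needed.
5 colors suffice: color red → {x8}; color blue → {x3, x4, x6}; color green → {x2, x7}; color yellow → {x5}; color purple → {x1}. No two adjacent vertices share a color.

5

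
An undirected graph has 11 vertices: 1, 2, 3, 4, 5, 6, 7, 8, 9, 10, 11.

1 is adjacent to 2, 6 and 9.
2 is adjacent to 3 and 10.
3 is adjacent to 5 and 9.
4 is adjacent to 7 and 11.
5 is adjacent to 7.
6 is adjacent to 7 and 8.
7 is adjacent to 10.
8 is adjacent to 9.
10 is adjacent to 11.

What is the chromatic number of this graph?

3

The cycle 5-3-2-10-7-5 has odd length 5, so it cannot be 2-colored; at least 3 colors are needed.
A valid assignment using 3 colors: 1=c, 2=a, 3=b, 4=b, 5=c, 6=b, 7=a, 8=c, 9=a, 10=b, 11=a. No two adjacent vertices share a color.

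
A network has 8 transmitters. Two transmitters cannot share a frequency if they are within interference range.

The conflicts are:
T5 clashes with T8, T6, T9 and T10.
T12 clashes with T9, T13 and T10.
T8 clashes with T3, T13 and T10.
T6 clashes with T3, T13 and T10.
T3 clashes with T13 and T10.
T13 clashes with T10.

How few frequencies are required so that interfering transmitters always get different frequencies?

T6, T3, T13, T10 pairwise conflict, so at least 4 frequencies are needed.
4 frequencies suffice: frequency 1 → {T9, T10}; frequency 2 → {T5, T13}; frequency 3 → {T12, T3}; frequency 4 → {T8, T6}. No two conflicting transmitters share a frequency.

4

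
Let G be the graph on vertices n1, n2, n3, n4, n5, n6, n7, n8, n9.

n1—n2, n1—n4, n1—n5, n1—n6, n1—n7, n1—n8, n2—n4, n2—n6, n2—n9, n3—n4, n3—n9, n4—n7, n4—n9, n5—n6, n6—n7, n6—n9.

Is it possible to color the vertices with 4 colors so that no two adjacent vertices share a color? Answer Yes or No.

Yes

The chromatic number is 3. n2, n6, n9 are pairwise adjacent, so at least 3 colors are needed.
3 colors suffice: color red → {n1, n9}; color blue → {n4, n6, n8}; color green → {n2, n3, n5, n7}.
Since 4 ≥ 3, a proper 4-coloring certainly exists.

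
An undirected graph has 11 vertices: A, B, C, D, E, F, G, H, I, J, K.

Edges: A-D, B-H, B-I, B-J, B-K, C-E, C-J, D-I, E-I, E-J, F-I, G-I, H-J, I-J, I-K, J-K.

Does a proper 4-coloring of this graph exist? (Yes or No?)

Yes

The chromatic number is 4. B, I, J, K are pairwise adjacent (a clique of size 4), so at least 4 colors are needed.
4 colors suffice: color 1 → {A, C, H, I}; color 2 → {D, F, G, J}; color 3 → {B, E}; color 4 → {K}.
That is already a proper 4-coloring.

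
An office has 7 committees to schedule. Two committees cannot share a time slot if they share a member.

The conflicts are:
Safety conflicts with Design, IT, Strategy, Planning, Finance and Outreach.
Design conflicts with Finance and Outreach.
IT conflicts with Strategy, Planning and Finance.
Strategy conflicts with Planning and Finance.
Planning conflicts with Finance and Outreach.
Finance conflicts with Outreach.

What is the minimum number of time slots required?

5

Safety, IT, Strategy, Planning, Finance pairwise conflict, so at least 5 time slots are needed.
Using 5 time slots: Safety=1, Design=3, IT=4, Strategy=5, Planning=3, Finance=2, Outreach=4. Each listed conflict is separated.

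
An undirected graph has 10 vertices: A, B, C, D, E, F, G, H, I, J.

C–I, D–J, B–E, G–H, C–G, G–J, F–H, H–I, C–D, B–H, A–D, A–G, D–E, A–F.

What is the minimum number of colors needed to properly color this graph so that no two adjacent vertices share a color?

2

D and E are adjacent, so at least 2 colors are needed.
2 colors suffice: color red → {B, D, F, G, I}; color blue → {A, C, E, H, J}. No two adjacent vertices share a color.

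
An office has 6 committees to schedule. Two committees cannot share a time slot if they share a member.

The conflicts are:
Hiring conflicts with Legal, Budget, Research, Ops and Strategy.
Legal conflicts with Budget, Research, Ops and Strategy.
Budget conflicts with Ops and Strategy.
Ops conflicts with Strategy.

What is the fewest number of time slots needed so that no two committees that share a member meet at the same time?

5

Hiring, Legal, Budget, Ops, Strategy all conflict with each other, so at least 5 time slots are needed.
5 time slots suffice: time slot 1 → {Legal}; time slot 2 → {Hiring}; time slot 3 → {Research, Strategy}; time slot 4 → {Budget}; time slot 5 → {Ops}. Each listed conflict is separated.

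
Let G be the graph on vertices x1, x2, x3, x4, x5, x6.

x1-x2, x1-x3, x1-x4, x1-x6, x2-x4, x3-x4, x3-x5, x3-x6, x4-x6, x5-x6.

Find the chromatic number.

x1, x3, x4, x6 are mutually adjacent (a clique of size 4), so at least 4 colors are needed.
4 colors suffice: color red → {x1, x5}; color blue → {x2, x6}; color green → {x4}; color yellow → {x3}. No two adjacent vertices share a color.

4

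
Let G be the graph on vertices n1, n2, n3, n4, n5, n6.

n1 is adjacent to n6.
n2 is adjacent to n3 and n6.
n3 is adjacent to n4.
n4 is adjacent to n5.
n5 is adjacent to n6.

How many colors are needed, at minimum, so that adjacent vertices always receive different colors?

3

The cycle n4-n5-n6-n2-n3-n4 has odd length 5, so it cannot be 2-colored; at least 3 colors are needed.
3 colors suffice: n1=B, n2=G, n3=B, n4=R, n5=B, n6=R. No two adjacent vertices share a color.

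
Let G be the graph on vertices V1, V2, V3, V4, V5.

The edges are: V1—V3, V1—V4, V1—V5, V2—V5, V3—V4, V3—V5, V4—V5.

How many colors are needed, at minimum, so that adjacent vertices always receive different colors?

V1, V3, V4, V5 are pairwise adjacent (a clique of size 4), so at least 4 colors are needed.
4 colors suffice: V1=G, V2=B, V3=B, V4=Y, V5=R. Every edge joins two different colors.

4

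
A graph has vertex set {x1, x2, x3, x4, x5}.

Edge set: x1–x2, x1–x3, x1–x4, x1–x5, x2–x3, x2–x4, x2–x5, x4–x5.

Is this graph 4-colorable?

Yes

The chromatic number is 4. x1, x2, x4, x5 are mutually adjacent (a clique of size 4), so at least 4 colors are needed.
4 colors suffice: color 1 → {x1}; color 2 → {x2}; color 3 → {x3, x4}; color 4 → {x5}.
That is already a proper 4-coloring.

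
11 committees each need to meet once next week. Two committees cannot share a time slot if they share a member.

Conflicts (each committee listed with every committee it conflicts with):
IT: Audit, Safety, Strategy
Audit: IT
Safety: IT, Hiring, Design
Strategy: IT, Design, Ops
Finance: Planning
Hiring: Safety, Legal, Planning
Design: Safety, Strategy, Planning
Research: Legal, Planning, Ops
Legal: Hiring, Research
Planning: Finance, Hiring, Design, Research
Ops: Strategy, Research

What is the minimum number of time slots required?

3

The cycle Planning-Design-Strategy-Ops-Research-Planning has odd length 5, so it cannot be 2-colored; at least 3 time slots are needed.
3 time slots suffice: time slot 1 → {Audit, Safety, Strategy, Legal, Planning}; time slot 2 → {IT, Finance, Hiring, Design, Research}; time slot 3 → {Ops}. Every pair that conflicts lands in different time slots.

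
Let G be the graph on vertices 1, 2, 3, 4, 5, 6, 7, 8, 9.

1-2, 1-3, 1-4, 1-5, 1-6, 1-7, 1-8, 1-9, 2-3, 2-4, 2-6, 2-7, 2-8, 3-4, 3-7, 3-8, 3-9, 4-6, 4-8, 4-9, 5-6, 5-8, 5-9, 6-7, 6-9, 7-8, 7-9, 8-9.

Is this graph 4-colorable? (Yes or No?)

1, 2, 3, 7, 8 are mutually adjacent (a clique of size 5), so at least 5 colors are needed.
So 4 colors are not enough.

No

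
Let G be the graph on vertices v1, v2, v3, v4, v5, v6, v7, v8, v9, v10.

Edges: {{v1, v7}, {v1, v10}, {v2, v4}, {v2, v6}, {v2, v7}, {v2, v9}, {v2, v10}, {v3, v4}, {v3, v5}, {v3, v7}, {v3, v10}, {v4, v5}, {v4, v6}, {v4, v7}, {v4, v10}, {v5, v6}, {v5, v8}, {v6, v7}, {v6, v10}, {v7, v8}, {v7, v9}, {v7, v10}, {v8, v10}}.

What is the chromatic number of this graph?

5

v2, v4, v6, v7, v10 are mutually adjacent (a clique of size 5), so at least 5 colors are needed.
5 colors suffice: color 1 → {v5, v7}; color 2 → {v9, v10}; color 3 → {v1, v4, v8}; color 4 → {v2, v3}; color 5 → {v6}. Each edge has distinct colors on its endpoints.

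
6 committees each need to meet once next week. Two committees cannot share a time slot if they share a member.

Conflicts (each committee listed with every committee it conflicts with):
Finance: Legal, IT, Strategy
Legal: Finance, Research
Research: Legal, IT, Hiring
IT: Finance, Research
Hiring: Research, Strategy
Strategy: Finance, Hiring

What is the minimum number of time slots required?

3

The cycle Research-Hiring-Strategy-Finance-Legal-Research has odd length 5, so it cannot be 2-colored; at least 3 time slots are needed.
3 time slots suffice: time slot 1 → {Finance, Research}; time slot 2 → {Legal, IT, Strategy}; time slot 3 → {Hiring}. Every pair that conflicts lands in different time slots.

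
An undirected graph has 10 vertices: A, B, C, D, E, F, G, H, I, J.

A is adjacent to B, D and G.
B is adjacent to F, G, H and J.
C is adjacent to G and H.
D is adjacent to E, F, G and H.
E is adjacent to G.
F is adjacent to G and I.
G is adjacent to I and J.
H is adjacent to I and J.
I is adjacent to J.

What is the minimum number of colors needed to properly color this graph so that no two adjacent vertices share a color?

B, H, J form a triangle, so at least 3 colors are needed.
3 colors suffice: color 1 → {G, H}; color 2 → {B, C, D, I}; color 3 → {A, E, F, J}. No two adjacent vertices share a color.

3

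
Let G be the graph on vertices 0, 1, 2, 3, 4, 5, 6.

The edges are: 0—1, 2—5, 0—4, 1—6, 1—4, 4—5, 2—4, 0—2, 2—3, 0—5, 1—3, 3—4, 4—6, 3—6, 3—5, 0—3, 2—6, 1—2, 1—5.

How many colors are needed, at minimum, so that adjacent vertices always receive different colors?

0, 1, 2, 3, 4, 5 are pairwise adjacent (a clique of size 6), so at least 6 colors are needed.
6 colors suffice: color a → {4}; color b → {1}; color c → {2}; color d → {3}; color e → {5, 6}; color f → {0}. Every edge joins two different colors.

6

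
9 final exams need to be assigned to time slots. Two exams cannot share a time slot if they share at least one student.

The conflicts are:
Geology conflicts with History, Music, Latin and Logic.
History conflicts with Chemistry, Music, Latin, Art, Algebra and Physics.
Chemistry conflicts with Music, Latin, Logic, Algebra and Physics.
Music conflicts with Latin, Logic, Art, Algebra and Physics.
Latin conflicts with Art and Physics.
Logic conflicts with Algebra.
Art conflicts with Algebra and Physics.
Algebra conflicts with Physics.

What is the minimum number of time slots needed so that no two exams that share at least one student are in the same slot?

History, Chemistry, Music, Algebra, Physics pairwise conflict, so at least 5 time slots are needed.
A valid assignment using 5 time slots: Geology=3, History=2, Chemistry=3, Music=1, Latin=4, Logic=2, Art=3, Algebra=4, Physics=5. No two conflicting exams share a time slot.

5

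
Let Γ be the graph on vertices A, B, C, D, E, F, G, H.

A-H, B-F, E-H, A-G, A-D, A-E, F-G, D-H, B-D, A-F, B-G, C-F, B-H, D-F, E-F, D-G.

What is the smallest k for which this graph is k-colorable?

A, D, F, G are pairwise adjacent (a clique of size 4), so at least 4 colors are needed.
4 colors suffice: color red → {F, H}; color blue → {C, D, E}; color green → {A, B}; color yellow → {G}. No two adjacent vertices share a color.

4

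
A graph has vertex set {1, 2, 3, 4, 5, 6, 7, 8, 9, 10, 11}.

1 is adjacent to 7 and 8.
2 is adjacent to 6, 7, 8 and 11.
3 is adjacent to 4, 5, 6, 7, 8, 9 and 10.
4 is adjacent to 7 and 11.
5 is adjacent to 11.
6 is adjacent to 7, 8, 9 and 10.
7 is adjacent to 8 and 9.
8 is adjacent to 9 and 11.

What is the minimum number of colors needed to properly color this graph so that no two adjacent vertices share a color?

3, 6, 7, 8, 9 form a clique, so at least 5 colors are needed.
5 colors suffice: 1=blue, 2=blue, 3=blue, 4=red, 5=red, 6=yellow, 7=green, 8=red, 9=purple, 10=red, 11=green. No two adjacent vertices share a color.

5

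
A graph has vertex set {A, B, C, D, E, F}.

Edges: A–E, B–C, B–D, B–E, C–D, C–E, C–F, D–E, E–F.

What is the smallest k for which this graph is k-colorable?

B, C, D, E are pairwise adjacent (a clique of size 4), so at least 4 colors are needed.
4 colors suffice: color red → {E}; color blue → {A, C}; color green → {B, F}; color yellow → {D}. Every edge joins two different colors.

4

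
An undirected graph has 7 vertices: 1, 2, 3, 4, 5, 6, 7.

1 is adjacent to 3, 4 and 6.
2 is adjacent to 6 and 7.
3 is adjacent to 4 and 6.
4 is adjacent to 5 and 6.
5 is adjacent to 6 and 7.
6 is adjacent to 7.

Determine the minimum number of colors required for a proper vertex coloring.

4

1, 3, 4, 6 are pairwise adjacent (a clique of size 4), so at least 4 colors are needed.
4 colors suffice: 1=d, 2=c, 3=c, 4=b, 5=c, 6=a, 7=b. No two adjacent vertices share a color.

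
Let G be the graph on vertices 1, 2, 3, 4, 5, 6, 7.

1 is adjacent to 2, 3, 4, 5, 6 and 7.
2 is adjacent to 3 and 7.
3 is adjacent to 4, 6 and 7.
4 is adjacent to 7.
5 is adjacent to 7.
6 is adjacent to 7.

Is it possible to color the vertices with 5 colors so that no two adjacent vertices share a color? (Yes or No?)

Yes

The chromatic number is 4. 1, 3, 4, 7 are mutually adjacent (a clique of size 4), so at least 4 colors are needed.
4 colors suffice: color a → {1}; color b → {7}; color c → {3, 5}; color d → {2, 4, 6}.
Since 5 ≥ 4, a proper 5-coloring certainly exists.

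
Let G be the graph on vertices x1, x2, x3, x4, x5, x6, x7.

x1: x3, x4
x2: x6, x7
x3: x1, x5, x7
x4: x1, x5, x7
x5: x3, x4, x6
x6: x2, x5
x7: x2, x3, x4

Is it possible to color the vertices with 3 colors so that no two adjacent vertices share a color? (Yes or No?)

Yes

The chromatic number is 3. The cycle x4-x5-x6-x2-x7-x4 has odd length 5, so it cannot be 2-colored; at least 3 colors are needed.
A valid assignment using 3 colors: x1=1, x2=3, x3=2, x4=2, x5=1, x6=2, x7=1.
That is already a proper 3-coloring.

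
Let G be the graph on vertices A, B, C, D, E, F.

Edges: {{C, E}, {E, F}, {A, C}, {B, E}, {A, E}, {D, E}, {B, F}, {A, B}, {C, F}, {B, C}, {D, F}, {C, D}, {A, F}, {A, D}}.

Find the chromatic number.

5

A, C, D, E, F form a clique, so at least 5 colors are needed.
5 colors suffice: color 1 → {C}; color 2 → {E}; color 3 → {F}; color 4 → {A}; color 5 → {B, D}. Each edge has distinct colors on its endpoints.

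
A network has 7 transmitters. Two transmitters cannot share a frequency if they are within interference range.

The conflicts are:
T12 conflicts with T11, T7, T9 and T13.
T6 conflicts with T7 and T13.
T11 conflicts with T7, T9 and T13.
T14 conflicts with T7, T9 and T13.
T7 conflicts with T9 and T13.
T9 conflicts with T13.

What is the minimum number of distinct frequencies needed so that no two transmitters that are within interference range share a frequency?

5

T12, T11, T7, T9, T13 pairwise conflict, so at least 5 frequencies are needed.
Using 5 frequencies: T12=4, T6=3, T11=5, T14=4, T7=1, T9=3, T13=2. No two conflicting transmitters share a frequency.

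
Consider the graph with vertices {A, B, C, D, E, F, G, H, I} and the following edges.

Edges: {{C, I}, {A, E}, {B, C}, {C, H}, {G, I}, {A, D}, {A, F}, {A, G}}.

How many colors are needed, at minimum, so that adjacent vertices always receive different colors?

2

C and H are adjacent, so at least 2 colors are needed.
One proper 2-coloring: A=red, B=red, C=blue, D=blue, E=blue, F=blue, G=blue, H=red, I=red. Every edge joins two different colors.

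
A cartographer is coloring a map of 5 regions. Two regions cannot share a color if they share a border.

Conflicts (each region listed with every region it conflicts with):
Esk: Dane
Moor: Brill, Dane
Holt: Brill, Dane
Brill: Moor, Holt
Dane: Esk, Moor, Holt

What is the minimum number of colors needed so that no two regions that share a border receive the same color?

2

Holt and Brill conflict, so at least 2 colors are needed.
2 colors suffice: Esk=2, Moor=2, Holt=2, Brill=1, Dane=1. Every pair that conflicts lands in different colors.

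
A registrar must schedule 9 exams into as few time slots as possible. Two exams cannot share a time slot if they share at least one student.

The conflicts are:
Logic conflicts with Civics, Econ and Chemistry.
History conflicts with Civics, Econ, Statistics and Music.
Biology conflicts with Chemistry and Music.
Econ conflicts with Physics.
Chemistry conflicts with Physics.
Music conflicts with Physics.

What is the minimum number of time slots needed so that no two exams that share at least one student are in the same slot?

2

Biology and Music conflict, so at least 2 time slots are needed.
2 time slots suffice: time slot 1 → {Logic, History, Biology, Physics}; time slot 2 → {Civics, Econ, Chemistry, Statistics, Music}. Every pair that conflicts lands in different time slots.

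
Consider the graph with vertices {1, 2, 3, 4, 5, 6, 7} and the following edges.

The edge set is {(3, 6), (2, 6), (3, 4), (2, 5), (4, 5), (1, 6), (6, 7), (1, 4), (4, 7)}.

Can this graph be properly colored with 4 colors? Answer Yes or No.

Yes

The chromatic number is 3. The cycle 5-4-3-6-2-5 has odd length 5, so it cannot be 2-colored; at least 3 colors are needed.
3 colors suffice: color red → {4, 6}; color blue → {1, 3, 5, 7}; color green → {2}.
Since 4 ≥ 3, a proper 4-coloring certainly exists.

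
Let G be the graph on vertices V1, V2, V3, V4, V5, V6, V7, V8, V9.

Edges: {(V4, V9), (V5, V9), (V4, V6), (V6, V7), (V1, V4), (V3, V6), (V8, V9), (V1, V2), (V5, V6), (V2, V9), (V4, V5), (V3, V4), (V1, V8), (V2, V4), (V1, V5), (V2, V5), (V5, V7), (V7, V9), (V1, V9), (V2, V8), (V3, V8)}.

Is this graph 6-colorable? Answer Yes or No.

Yes

The chromatic number is 5. V1, V2, V4, V5, V9 are pairwise adjacent (a clique of size 5), so at least 5 colors are needed.
5 colors suffice: color R → {V6, V9}; color B → {V5, V8}; color G → {V4, V7}; color Y → {V2, V3}; color P → {V1}.
Since 6 ≥ 5, a proper 6-coloring certainly exists.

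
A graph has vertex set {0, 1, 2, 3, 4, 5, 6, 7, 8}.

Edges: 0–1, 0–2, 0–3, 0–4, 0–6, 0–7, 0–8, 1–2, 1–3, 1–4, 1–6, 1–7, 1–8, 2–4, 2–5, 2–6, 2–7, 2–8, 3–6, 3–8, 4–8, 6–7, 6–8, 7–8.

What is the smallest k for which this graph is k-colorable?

0, 1, 2, 6, 7, 8 are pairwise adjacent (a clique of size 6), so at least 6 colors are needed.
6 colors suffice: 0=d, 1=a, 2=c, 3=c, 4=e, 5=a, 6=e, 7=f, 8=b. Every edge joins two different colors.

6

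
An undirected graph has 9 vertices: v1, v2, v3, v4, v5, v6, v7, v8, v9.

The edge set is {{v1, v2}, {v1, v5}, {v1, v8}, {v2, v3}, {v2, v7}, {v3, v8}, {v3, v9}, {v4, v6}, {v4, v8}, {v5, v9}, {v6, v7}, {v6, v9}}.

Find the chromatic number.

The cycle v2-v7-v6-v9-v3-v2 has odd length 5, so it cannot be 2-colored; at least 3 colors are needed.
3 colors suffice: color R → {v1, v3, v6}; color B → {v2, v8, v9}; color G → {v4, v5, v7}. No two adjacent vertices share a color.

3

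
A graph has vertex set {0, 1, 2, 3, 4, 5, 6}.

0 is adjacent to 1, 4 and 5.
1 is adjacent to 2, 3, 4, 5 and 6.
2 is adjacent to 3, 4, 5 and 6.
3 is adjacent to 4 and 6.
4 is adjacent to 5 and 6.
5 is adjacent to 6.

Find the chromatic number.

1, 2, 3, 4, 6 are mutually adjacent (a clique of size 5), so at least 5 colors are needed.
5 colors suffice: color red → {1}; color blue → {4}; color green → {0, 2}; color yellow → {6}; color purple → {3, 5}. Each edge has distinct colors on its endpoints.

5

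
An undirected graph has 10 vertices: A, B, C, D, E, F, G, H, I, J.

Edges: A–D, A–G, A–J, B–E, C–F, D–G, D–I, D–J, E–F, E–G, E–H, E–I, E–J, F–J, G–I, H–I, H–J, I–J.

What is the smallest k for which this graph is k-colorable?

4

E, H, I, J form a clique, so at least 4 colors are needed.
One proper 4-coloring: A=green, B=red, C=red, D=blue, E=blue, F=green, G=red, H=yellow, I=green, J=red. Every edge joins two different colors.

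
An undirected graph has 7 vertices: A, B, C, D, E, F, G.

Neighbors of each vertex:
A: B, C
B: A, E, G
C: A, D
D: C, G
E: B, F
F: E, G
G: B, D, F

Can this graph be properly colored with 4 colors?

Yes

The chromatic number is 3. The cycle A-B-G-D-C-A has odd length 5, so it cannot be 2-colored; at least 3 colors are needed.
3 colors suffice: color 1 → {B, C, F}; color 2 → {A, E, G}; color 3 → {D}.
Since 4 ≥ 3, a proper 4-coloring certainly exists.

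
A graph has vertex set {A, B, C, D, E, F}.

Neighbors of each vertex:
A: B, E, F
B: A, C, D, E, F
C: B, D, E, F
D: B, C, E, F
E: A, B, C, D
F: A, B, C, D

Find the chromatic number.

B, C, D, F form a clique, so at least 4 colors are needed.
4 colors suffice: A=blue, B=red, C=green, D=blue, E=yellow, F=yellow. Each edge has distinct colors on its endpoints.

4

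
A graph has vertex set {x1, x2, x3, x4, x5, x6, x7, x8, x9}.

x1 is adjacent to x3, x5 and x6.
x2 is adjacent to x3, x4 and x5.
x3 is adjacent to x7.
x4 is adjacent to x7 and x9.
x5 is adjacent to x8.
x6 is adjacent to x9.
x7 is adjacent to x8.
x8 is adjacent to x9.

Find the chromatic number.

3

The cycle x7-x3-x1-x5-x8-x7 has odd length 5, so it cannot be 2-colored; at least 3 colors are needed.
One proper 3-coloring: x1=1, x2=3, x3=2, x4=1, x5=2, x6=3, x7=3, x8=1, x9=2. Every edge joins two different colors.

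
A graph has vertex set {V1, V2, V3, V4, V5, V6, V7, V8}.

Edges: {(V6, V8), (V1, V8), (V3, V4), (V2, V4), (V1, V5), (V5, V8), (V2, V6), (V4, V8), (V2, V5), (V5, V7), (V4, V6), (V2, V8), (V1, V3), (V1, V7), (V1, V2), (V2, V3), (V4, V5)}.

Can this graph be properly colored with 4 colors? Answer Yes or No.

Yes

The chromatic number is 4. V2, V4, V6, V8 form a clique, so at least 4 colors are needed.
4 colors suffice: color R → {V2, V7}; color B → {V3, V8}; color G → {V1, V4}; color Y → {V5, V6}.
That is already a proper 4-coloring.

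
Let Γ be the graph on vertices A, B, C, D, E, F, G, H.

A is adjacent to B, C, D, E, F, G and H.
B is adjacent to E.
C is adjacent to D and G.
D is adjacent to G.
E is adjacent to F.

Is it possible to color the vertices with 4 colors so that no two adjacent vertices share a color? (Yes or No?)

The chromatic number is 4. A, C, D, G form a clique, so at least 4 colors are needed.
A valid assignment using 4 colors: A=1, B=3, C=4, D=3, E=2, F=3, G=2, H=2.
That is already a proper 4-coloring.

Yes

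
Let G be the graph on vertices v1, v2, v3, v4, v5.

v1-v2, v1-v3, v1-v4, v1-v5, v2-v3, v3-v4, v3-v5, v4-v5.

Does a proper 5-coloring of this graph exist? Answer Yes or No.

The chromatic number is 4. v1, v3, v4, v5 form a clique, so at least 4 colors are needed.
A valid assignment using 4 colors: v1=1, v2=3, v3=2, v4=4, v5=3.
Since 5 ≥ 4, a proper 5-coloring certainly exists.

Yes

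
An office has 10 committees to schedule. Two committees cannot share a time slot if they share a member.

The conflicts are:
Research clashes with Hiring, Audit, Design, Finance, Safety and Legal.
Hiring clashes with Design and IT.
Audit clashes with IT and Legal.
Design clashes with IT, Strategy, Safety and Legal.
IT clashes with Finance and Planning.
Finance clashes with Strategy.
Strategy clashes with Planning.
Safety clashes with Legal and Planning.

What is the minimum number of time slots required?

Research, Design, Safety, Legal pairwise conflict, so at least 4 time slots are needed.
4 time slots suffice: time slot 1 → {Audit, Design, Finance, Planning}; time slot 2 → {Research, IT, Strategy}; time slot 3 → {Hiring, Safety}; time slot 4 → {Legal}. Every pair that conflicts lands in different time slots.

4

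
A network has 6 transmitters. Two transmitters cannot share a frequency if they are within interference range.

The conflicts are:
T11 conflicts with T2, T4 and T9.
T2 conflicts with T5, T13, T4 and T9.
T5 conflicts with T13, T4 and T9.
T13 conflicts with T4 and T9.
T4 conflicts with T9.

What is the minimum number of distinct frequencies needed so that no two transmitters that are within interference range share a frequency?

5

T2, T5, T13, T4, T9 pairwise conflict, so at least 5 frequencies are needed.
5 frequencies suffice: frequency 1 → {T2}; frequency 2 → {T9}; frequency 3 → {T4}; frequency 4 → {T11, T5}; frequency 5 → {T13}. Every pair that conflicts lands in different frequencies.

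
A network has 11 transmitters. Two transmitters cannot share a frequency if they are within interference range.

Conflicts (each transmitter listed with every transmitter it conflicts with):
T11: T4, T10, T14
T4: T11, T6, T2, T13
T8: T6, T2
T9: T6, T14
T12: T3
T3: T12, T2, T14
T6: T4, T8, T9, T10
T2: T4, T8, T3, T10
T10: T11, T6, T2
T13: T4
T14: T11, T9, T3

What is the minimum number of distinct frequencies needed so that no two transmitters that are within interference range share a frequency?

The cycle T11-T14-T3-T2-T10-T11 has odd length 5, so it cannot be 2-colored; at least 3 frequencies are needed.
A valid assignment using 3 frequencies: T11=2, T4=1, T8=1, T9=3, T12=1, T3=3, T6=2, T2=2, T10=1, T13=2, T14=1. Every pair that conflicts lands in different frequencies.

3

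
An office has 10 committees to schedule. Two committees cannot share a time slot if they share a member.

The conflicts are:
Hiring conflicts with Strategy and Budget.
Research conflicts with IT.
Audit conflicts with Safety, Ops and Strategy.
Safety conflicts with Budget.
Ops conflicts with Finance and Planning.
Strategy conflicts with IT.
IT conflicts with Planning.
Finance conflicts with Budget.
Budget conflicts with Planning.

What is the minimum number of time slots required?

The cycle Audit-Strategy-IT-Planning-Ops-Audit has odd length 5, so it cannot be 2-colored; at least 3 time slots are needed.
3 time slots suffice: time slot 1 → {Audit, IT, Budget}; time slot 2 → {Research, Safety, Ops, Strategy}; time slot 3 → {Hiring, Finance, Planning}. Every pair that conflicts lands in different time slots.

3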